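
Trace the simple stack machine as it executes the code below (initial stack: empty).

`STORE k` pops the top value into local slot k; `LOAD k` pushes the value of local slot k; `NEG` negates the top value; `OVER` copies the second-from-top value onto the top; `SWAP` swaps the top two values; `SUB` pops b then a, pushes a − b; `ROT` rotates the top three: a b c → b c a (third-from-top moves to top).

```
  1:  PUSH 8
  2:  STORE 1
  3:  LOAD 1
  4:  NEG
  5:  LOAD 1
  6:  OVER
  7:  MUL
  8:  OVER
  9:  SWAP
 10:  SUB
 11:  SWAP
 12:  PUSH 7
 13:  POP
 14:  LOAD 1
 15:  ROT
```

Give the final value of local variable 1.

8

PUSH 8  → 8
STORE 1 → (empty)
LOAD 1  → 8
NEG     → -8
LOAD 1  → -8 8
OVER    → -8 8 -8
MUL     → -8 -64
OVER    → -8 -64 -8
SWAP    → -8 -8 -64
SUB     → -8 56
SWAP    → 56 -8
PUSH 7  → 56 -8 7
POP     → 56 -8
LOAD 1  → 56 -8 8
ROT     → -8 8 56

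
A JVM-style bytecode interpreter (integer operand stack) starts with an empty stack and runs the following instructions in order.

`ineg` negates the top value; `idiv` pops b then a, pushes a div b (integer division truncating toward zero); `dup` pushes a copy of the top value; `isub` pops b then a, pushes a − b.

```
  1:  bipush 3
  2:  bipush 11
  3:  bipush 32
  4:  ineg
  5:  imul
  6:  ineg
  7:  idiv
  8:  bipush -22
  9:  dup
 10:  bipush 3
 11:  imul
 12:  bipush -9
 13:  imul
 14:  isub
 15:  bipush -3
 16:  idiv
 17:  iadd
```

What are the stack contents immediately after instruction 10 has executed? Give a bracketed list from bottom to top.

bipush 3   → [3]
bipush 11  → [3, 11]
bipush 32  → [3, 11, 32]
ineg       → [3, 11, -32]
imul       → [3, -352]
ineg       → [3, 352]
idiv       → [0]
bipush -22 → [0, -22]
dup        → [0, -22, -22]
bipush 3   → [0, -22, -22, 3]

[0, -22, -22, 3]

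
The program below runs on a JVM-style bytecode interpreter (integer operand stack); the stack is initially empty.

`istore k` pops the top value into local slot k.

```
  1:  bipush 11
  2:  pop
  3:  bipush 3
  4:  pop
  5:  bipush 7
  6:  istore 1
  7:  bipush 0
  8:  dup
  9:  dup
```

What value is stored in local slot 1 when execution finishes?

bipush 11 -> 11
pop       -> (empty)
bipush 3  -> 3
pop       -> (empty)
bipush 7  -> 7
istore 1  -> (empty)
bipush 0  -> 0
dup       -> 0 0
dup       -> 0 0 0

7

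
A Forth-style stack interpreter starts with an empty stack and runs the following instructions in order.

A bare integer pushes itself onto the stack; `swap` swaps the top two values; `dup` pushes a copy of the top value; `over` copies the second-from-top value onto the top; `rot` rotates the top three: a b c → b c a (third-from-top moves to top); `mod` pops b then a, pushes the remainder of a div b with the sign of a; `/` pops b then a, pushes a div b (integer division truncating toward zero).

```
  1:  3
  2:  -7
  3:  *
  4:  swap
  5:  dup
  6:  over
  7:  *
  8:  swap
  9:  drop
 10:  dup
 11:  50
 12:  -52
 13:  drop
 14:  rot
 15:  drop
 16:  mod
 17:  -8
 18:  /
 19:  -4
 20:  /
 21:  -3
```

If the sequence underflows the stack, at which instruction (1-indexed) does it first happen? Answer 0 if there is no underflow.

3  : 3
-7 : 3 -7
*  : -21
swap  — needs 2 operands, stack has 1 → underflow

4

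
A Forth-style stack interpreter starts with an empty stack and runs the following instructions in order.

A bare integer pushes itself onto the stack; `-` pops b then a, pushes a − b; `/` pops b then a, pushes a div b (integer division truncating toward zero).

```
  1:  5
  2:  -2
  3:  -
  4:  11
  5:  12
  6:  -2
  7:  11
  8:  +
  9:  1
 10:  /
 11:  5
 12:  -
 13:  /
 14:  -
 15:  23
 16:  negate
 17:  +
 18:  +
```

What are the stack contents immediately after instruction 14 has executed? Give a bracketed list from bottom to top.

[7, 8]

5  -> [5]
-2 -> [5, -2]
-  -> [7]
11 -> [7, 11]
12 -> [7, 11, 12]
-2 -> [7, 11, 12, -2]
11 -> [7, 11, 12, -2, 11]
+  -> [7, 11, 12, 9]
1  -> [7, 11, 12, 9, 1]
/  -> [7, 11, 12, 9]
5  -> [7, 11, 12, 9, 5]
-  -> [7, 11, 12, 4]
/  -> [7, 11, 3]
-  -> [7, 8]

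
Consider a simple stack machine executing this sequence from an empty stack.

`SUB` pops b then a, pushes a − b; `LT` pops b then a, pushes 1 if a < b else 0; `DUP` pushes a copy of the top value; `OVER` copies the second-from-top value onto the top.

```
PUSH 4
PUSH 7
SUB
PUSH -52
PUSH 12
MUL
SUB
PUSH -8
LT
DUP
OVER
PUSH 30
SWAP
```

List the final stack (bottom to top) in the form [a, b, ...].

PUSH 4    4
PUSH 7    4 7
SUB       -3
PUSH -52  -3 -52
PUSH 12   -3 -52 12
MUL       -3 -624
SUB       621
PUSH -8   621 -8
LT        0
DUP       0 0
OVER      0 0 0
PUSH 30   0 0 0 30
SWAP      0 0 30 0

[0, 0, 30, 0]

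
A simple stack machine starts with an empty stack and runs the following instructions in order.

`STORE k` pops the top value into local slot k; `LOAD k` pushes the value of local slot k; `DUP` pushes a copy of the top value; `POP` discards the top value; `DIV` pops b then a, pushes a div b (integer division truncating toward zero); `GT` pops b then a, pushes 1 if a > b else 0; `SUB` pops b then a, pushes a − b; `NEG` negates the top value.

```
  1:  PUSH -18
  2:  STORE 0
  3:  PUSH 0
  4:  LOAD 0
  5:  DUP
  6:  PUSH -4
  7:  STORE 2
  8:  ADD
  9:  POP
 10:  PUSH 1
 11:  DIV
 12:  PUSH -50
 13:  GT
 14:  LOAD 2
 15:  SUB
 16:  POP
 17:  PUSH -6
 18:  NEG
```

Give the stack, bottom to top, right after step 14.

[1, -4]

PUSH -18 : [-18]
STORE 0  : []
PUSH 0   : [0]
LOAD 0   : [0, -18]
DUP      : [0, -18, -18]
PUSH -4  : [0, -18, -18, -4]
STORE 2  : [0, -18, -18]
ADD      : [0, -36]
POP      : [0]
PUSH 1   : [0, 1]
DIV      : [0]
PUSH -50 : [0, -50]
GT       : [1]
LOAD 2   : [1, -4]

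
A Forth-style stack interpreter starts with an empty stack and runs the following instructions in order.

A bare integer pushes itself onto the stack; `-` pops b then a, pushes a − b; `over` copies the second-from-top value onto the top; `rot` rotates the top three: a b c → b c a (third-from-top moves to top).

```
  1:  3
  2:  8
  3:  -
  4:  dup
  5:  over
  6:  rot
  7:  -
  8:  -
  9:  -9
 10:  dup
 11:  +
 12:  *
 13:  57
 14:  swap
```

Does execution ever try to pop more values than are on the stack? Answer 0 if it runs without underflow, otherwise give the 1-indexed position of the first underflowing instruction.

3    → [3]
8    → [3, 8]
-    → [-5]
dup  → [-5, -5]
over → [-5, -5, -5]
rot  → [-5, -5, -5]
-    → [-5, 0]
-    → [-5]
-9   → [-5, -9]
dup  → [-5, -9, -9]
+    → [-5, -18]
*    → [90]
57   → [90, 57]
swap → [57, 90]

0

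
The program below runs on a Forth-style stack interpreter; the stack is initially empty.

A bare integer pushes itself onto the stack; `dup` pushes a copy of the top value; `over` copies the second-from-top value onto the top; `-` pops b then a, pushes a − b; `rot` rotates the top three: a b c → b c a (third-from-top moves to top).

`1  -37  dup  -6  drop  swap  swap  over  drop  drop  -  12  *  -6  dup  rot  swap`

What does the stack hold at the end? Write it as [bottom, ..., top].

1    : [1]
-37  : [1, -37]
dup  : [1, -37, -37]
-6   : [1, -37, -37, -6]
drop : [1, -37, -37]
swap : [1, -37, -37]
swap : [1, -37, -37]
over : [1, -37, -37, -37]
drop : [1, -37, -37]
drop : [1, -37]
-    : [38]
12   : [38, 12]
*    : [456]
-6   : [456, -6]
dup  : [456, -6, -6]
rot  : [-6, -6, 456]
swap : [-6, 456, -6]

[-6, 456, -6]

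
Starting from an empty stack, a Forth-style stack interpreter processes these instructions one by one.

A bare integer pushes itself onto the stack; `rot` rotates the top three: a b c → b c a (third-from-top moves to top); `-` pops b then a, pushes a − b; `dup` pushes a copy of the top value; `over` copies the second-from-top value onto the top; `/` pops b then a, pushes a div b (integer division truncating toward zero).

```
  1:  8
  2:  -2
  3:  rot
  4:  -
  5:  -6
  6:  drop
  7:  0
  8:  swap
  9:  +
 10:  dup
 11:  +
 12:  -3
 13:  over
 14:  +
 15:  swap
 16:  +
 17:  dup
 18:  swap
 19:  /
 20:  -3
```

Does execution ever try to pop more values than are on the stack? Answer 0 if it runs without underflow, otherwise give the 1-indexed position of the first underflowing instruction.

8  : 8
-2 : 8 -2
rot  — needs 3 operands, stack has 2 → underflow

3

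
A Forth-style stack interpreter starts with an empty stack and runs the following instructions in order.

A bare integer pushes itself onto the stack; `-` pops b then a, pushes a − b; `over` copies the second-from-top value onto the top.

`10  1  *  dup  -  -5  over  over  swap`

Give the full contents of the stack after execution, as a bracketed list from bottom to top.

10   -> [10]
1    -> [10, 1]
*    -> [10]
dup  -> [10, 10]
-    -> [0]
-5   -> [0, -5]
over -> [0, -5, 0]
over -> [0, -5, 0, -5]
swap -> [0, -5, -5, 0]

[0, -5, -5, 0]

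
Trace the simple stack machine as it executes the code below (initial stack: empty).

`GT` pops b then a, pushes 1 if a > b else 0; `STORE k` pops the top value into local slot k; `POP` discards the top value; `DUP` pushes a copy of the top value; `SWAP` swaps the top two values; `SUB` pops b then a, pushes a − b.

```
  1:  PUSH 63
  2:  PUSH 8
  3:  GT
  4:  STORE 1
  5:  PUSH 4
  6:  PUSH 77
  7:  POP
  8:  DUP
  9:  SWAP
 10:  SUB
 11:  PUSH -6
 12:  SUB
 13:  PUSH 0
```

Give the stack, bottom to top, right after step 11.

PUSH 63 -> [63]
PUSH 8  -> [63, 8]
GT      -> [1]
STORE 1 -> []
PUSH 4  -> [4]
PUSH 77 -> [4, 77]
POP     -> [4]
DUP     -> [4, 4]
SWAP    -> [4, 4]
SUB     -> [0]
PUSH -6 -> [0, -6]

[0, -6]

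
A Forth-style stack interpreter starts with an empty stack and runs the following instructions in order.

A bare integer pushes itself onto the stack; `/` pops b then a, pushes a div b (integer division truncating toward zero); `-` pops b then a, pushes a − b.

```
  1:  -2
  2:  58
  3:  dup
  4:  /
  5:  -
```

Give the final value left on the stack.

-2   -2
58   -2 58
dup  -2 58 58
/    -2 1
-    -3

-3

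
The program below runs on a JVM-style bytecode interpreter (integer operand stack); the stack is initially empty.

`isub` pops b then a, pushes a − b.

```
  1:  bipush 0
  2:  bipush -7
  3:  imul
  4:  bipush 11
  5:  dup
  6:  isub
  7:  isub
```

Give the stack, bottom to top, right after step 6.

bipush 0   0
bipush -7  0 -7
imul       0
bipush 11  0 11
dup        0 11 11
isub       0 0

[0, 0]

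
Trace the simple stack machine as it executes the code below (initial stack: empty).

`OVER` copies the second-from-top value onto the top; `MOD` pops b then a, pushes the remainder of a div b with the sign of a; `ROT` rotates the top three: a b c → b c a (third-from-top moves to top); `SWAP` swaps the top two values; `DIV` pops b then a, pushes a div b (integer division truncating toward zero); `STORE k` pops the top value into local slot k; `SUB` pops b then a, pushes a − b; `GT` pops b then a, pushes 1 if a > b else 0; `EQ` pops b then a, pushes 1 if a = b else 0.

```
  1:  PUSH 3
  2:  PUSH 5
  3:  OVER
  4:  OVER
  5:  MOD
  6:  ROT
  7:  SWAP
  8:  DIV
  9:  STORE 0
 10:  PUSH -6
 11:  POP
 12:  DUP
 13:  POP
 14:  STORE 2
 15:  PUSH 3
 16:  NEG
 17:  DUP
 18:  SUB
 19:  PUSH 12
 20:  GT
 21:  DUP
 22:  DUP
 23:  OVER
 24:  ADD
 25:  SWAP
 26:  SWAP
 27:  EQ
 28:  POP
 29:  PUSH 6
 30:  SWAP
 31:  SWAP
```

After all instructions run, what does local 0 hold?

1

PUSH 3  -> [3]
PUSH 5  -> [3, 5]
OVER    -> [3, 5, 3]
OVER    -> [3, 5, 3, 5]
MOD     -> [3, 5, 3]
ROT     -> [5, 3, 3]
SWAP    -> [5, 3, 3]
DIV     -> [5, 1]
STORE 0 -> [5]
PUSH -6 -> [5, -6]
POP     -> [5]
DUP     -> [5, 5]
POP     -> [5]
STORE 2 -> []
PUSH 3  -> [3]
NEG     -> [-3]
DUP     -> [-3, -3]
SUB     -> [0]
PUSH 12 -> [0, 12]
GT      -> [0]
DUP     -> [0, 0]
DUP     -> [0, 0, 0]
OVER    -> [0, 0, 0, 0]
ADD     -> [0, 0, 0]
SWAP    -> [0, 0, 0]
SWAP    -> [0, 0, 0]
EQ      -> [0, 1]
POP     -> [0]
PUSH 6  -> [0, 6]
SWAP    -> [6, 0]
SWAP    -> [0, 6]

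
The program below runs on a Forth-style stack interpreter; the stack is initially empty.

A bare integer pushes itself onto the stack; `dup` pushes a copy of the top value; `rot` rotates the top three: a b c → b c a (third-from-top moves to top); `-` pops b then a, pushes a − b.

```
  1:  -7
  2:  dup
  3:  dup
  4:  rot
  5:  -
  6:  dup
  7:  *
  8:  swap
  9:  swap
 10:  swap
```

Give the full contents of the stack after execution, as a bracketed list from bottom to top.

[0, -7]

-7   : [-7]
dup  : [-7, -7]
dup  : [-7, -7, -7]
rot  : [-7, -7, -7]
-    : [-7, 0]
dup  : [-7, 0, 0]
*    : [-7, 0]
swap : [0, -7]
swap : [-7, 0]
swap : [0, -7]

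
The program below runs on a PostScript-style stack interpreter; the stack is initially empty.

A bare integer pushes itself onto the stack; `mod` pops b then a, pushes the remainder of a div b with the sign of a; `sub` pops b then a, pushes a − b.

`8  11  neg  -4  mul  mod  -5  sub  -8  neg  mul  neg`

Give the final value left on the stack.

8    8
11   8 11
neg  8 -11
-4   8 -11 -4
mul  8 44
mod  8
-5   8 -5
sub  13
-8   13 -8
neg  13 8
mul  104
neg  -104

-104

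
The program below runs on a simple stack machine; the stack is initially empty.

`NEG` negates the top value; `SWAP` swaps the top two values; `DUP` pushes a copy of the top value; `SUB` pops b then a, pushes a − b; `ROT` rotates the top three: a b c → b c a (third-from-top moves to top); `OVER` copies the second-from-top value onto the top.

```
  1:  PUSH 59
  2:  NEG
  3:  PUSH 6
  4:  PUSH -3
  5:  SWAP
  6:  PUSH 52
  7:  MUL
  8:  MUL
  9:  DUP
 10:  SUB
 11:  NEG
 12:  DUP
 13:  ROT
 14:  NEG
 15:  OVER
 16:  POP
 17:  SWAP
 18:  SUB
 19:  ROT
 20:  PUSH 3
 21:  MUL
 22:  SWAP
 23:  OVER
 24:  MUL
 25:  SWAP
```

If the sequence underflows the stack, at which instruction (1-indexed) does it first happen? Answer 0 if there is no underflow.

PUSH 59  [59]
NEG      [-59]
PUSH 6   [-59, 6]
PUSH -3  [-59, 6, -3]
SWAP     [-59, -3, 6]
PUSH 52  [-59, -3, 6, 52]
MUL      [-59, -3, 312]
MUL      [-59, -936]
DUP      [-59, -936, -936]
SUB      [-59, 0]
NEG      [-59, 0]
DUP      [-59, 0, 0]
ROT      [0, 0, -59]
NEG      [0, 0, 59]
OVER     [0, 0, 59, 0]
POP      [0, 0, 59]
SWAP     [0, 59, 0]
SUB      [0, 59]
ROT  — needs 3 operands, stack has 2 → underflow

19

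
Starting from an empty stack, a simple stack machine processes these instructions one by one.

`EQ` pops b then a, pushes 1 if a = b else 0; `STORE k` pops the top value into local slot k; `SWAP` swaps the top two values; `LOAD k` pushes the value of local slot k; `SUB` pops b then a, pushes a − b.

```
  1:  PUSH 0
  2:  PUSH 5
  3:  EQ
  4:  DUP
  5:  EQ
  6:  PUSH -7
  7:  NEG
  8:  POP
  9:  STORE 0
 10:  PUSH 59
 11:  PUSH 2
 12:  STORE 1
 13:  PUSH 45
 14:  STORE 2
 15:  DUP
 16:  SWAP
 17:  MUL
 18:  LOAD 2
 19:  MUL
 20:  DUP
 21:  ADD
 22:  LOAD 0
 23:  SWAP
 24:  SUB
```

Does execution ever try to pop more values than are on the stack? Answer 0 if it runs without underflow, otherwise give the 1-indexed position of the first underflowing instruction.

0

PUSH 0   [0]
PUSH 5   [0, 5]
EQ       [0]
DUP      [0, 0]
EQ       [1]
PUSH -7  [1, -7]
NEG      [1, 7]
POP      [1]
STORE 0  []
PUSH 59  [59]
PUSH 2   [59, 2]
STORE 1  [59]
PUSH 45  [59, 45]
STORE 2  [59]
DUP      [59, 59]
SWAP     [59, 59]
MUL      [3481]
LOAD 2   [3481, 45]
MUL      [156645]
DUP      [156645, 156645]
ADD      [313290]
LOAD 0   [313290, 1]
SWAP     [1, 313290]
SUB      [-313289]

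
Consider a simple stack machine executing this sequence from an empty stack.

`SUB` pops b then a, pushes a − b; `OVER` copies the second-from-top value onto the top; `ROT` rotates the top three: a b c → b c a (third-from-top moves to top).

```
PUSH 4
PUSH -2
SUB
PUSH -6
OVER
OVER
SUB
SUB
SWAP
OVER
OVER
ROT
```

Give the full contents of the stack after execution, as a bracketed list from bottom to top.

[-18, -18, 6, 6]

PUSH 4   [4]
PUSH -2  [4, -2]
SUB      [6]
PUSH -6  [6, -6]
OVER     [6, -6, 6]
OVER     [6, -6, 6, -6]
SUB      [6, -6, 12]
SUB      [6, -18]
SWAP     [-18, 6]
OVER     [-18, 6, -18]
OVER     [-18, 6, -18, 6]
ROT      [-18, -18, 6, 6]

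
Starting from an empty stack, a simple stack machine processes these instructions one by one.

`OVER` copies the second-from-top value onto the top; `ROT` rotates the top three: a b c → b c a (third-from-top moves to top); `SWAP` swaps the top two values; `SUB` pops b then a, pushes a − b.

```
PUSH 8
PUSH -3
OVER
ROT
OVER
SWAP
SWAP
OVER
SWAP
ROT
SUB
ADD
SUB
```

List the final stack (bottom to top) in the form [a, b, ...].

PUSH 8  -> [8]
PUSH -3 -> [8, -3]
OVER    -> [8, -3, 8]
ROT     -> [-3, 8, 8]
OVER    -> [-3, 8, 8, 8]
SWAP    -> [-3, 8, 8, 8]
SWAP    -> [-3, 8, 8, 8]
OVER    -> [-3, 8, 8, 8, 8]
SWAP    -> [-3, 8, 8, 8, 8]
ROT     -> [-3, 8, 8, 8, 8]
SUB     -> [-3, 8, 8, 0]
ADD     -> [-3, 8, 8]
SUB     -> [-3, 0]

[-3, 0]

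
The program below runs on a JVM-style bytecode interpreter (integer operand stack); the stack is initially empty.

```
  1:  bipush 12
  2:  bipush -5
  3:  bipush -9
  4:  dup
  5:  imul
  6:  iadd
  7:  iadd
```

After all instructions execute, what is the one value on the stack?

88

bipush 12  12
bipush -5  12 -5
bipush -9  12 -5 -9
dup        12 -5 -9 -9
imul       12 -5 81
iadd       12 76
iadd       88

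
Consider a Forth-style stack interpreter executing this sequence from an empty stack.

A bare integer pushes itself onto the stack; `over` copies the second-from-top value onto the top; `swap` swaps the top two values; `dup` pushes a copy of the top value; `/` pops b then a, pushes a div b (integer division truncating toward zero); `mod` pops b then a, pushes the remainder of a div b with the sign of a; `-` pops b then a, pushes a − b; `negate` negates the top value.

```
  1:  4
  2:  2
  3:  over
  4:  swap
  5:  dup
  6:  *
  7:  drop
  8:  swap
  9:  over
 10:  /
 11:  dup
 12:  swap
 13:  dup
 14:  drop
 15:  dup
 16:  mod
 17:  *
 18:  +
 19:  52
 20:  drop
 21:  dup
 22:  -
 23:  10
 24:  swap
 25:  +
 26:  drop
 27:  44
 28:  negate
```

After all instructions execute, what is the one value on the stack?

4      : [4]
2      : [4, 2]
over   : [4, 2, 4]
swap   : [4, 4, 2]
dup    : [4, 4, 2, 2]
*      : [4, 4, 4]
drop   : [4, 4]
swap   : [4, 4]
over   : [4, 4, 4]
/      : [4, 1]
dup    : [4, 1, 1]
swap   : [4, 1, 1]
dup    : [4, 1, 1, 1]
drop   : [4, 1, 1]
dup    : [4, 1, 1, 1]
mod    : [4, 1, 0]
*      : [4, 0]
+      : [4]
52     : [4, 52]
drop   : [4]
dup    : [4, 4]
-      : [0]
10     : [0, 10]
swap   : [10, 0]
+      : [10]
drop   : []
44     : [44]
negate : [-44]

-44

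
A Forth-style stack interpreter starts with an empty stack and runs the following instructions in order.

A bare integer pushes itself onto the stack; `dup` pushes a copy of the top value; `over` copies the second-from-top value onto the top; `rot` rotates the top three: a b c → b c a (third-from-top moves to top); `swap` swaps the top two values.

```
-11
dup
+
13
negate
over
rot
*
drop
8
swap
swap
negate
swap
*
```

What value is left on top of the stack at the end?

104

-11    → [-11]
dup    → [-11, -11]
+      → [-22]
13     → [-22, 13]
negate → [-22, -13]
over   → [-22, -13, -22]
rot    → [-13, -22, -22]
*      → [-13, 484]
drop   → [-13]
8      → [-13, 8]
swap   → [8, -13]
swap   → [-13, 8]
negate → [-13, -8]
swap   → [-8, -13]
*      → [104]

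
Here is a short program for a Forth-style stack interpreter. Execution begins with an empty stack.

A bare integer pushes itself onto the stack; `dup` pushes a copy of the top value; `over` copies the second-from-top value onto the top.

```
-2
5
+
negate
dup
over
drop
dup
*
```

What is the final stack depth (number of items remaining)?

2

-2     → -2
5      → -2 5
+      → 3
negate → -3
dup    → -3 -3
over   → -3 -3 -3
drop   → -3 -3
dup    → -3 -3 -3
*      → -3 9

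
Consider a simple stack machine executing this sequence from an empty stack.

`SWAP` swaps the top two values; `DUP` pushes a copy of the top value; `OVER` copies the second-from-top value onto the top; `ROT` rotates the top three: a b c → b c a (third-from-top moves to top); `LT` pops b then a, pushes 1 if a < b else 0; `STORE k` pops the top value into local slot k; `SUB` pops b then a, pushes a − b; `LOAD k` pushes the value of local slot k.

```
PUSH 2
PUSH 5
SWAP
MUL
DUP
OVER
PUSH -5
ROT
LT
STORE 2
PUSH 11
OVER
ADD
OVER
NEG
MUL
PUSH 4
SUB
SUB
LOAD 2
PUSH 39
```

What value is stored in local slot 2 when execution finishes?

1

PUSH 2  → [2]
PUSH 5  → [2, 5]
SWAP    → [5, 2]
MUL     → [10]
DUP     → [10, 10]
OVER    → [10, 10, 10]
PUSH -5 → [10, 10, 10, -5]
ROT     → [10, 10, -5, 10]
LT      → [10, 10, 1]
STORE 2 → [10, 10]
PUSH 11 → [10, 10, 11]
OVER    → [10, 10, 11, 10]
ADD     → [10, 10, 21]
OVER    → [10, 10, 21, 10]
NEG     → [10, 10, 21, -10]
MUL     → [10, 10, -210]
PUSH 4  → [10, 10, -210, 4]
SUB     → [10, 10, -214]
SUB     → [10, 224]
LOAD 2  → [10, 224, 1]
PUSH 39 → [10, 224, 1, 39]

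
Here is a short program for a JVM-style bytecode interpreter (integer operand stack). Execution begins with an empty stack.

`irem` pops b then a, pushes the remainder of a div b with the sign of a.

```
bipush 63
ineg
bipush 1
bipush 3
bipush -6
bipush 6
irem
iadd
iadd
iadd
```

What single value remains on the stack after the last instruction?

-59

bipush 63 : 63
ineg      : -63
bipush 1  : -63 1
bipush 3  : -63 1 3
bipush -6 : -63 1 3 -6
bipush 6  : -63 1 3 -6 6
irem      : -63 1 3 0
iadd      : -63 1 3
iadd      : -63 4
iadd      : -59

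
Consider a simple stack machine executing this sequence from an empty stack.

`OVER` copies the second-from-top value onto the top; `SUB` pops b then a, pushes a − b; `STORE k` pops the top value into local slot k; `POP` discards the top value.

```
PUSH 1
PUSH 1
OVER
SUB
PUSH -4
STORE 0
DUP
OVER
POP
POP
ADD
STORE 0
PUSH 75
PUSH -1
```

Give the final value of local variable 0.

PUSH 1  -> 1
PUSH 1  -> 1 1
OVER    -> 1 1 1
SUB     -> 1 0
PUSH -4 -> 1 0 -4
STORE 0 -> 1 0
DUP     -> 1 0 0
OVER    -> 1 0 0 0
POP     -> 1 0 0
POP     -> 1 0
ADD     -> 1
STORE 0 -> (empty)
PUSH 75 -> 75
PUSH -1 -> 75 -1

1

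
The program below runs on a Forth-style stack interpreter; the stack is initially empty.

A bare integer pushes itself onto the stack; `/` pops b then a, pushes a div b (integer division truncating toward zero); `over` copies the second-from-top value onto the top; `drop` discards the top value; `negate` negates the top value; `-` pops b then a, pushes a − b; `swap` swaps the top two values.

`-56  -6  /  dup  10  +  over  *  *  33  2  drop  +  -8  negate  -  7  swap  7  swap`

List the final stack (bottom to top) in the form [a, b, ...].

-56    → [-56]
-6     → [-56, -6]
/      → [9]
dup    → [9, 9]
10     → [9, 9, 10]
+      → [9, 19]
over   → [9, 19, 9]
*      → [9, 171]
*      → [1539]
33     → [1539, 33]
2      → [1539, 33, 2]
drop   → [1539, 33]
+      → [1572]
-8     → [1572, -8]
negate → [1572, 8]
-      → [1564]
7      → [1564, 7]
swap   → [7, 1564]
7      → [7, 1564, 7]
swap   → [7, 7, 1564]

[7, 7, 1564]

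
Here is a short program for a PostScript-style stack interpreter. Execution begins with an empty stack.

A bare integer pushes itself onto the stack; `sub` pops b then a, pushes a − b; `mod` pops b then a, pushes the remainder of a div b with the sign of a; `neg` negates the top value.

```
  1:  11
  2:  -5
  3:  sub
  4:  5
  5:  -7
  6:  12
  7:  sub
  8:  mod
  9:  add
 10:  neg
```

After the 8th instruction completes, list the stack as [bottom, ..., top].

11  -> 11
-5  -> 11 -5
sub -> 16
5   -> 16 5
-7  -> 16 5 -7
12  -> 16 5 -7 12
sub -> 16 5 -19
mod -> 16 5

[16, 5]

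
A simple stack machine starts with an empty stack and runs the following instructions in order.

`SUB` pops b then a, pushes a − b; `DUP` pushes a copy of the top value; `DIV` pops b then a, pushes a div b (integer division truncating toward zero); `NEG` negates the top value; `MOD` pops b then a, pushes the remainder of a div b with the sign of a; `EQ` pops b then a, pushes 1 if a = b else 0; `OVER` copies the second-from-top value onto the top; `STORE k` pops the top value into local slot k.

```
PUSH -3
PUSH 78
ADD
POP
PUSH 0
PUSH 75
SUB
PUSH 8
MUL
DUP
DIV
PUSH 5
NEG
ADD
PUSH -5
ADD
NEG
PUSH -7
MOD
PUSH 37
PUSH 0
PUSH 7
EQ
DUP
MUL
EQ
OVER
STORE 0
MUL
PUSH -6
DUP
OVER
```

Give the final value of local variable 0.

PUSH -3 : [-3]
PUSH 78 : [-3, 78]
ADD     : [75]
POP     : []
PUSH 0  : [0]
PUSH 75 : [0, 75]
SUB     : [-75]
PUSH 8  : [-75, 8]
MUL     : [-600]
DUP     : [-600, -600]
DIV     : [1]
PUSH 5  : [1, 5]
NEG     : [1, -5]
ADD     : [-4]
PUSH -5 : [-4, -5]
ADD     : [-9]
NEG     : [9]
PUSH -7 : [9, -7]
MOD     : [2]
PUSH 37 : [2, 37]
PUSH 0  : [2, 37, 0]
PUSH 7  : [2, 37, 0, 7]
EQ      : [2, 37, 0]
DUP     : [2, 37, 0, 0]
MUL     : [2, 37, 0]
EQ      : [2, 0]
OVER    : [2, 0, 2]
STORE 0 : [2, 0]
MUL     : [0]
PUSH -6 : [0, -6]
DUP     : [0, -6, -6]
OVER    : [0, -6, -6, -6]

2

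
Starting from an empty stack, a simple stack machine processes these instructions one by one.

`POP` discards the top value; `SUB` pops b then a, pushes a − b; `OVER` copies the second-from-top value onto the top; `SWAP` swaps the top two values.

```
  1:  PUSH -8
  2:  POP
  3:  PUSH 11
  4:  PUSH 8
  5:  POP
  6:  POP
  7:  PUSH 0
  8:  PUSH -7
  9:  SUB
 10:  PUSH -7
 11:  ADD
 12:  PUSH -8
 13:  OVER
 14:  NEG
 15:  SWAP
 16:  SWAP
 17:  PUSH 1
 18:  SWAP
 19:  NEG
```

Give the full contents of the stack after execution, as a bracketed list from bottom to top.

PUSH -8 → [-8]
POP     → []
PUSH 11 → [11]
PUSH 8  → [11, 8]
POP     → [11]
POP     → []
PUSH 0  → [0]
PUSH -7 → [0, -7]
SUB     → [7]
PUSH -7 → [7, -7]
ADD     → [0]
PUSH -8 → [0, -8]
OVER    → [0, -8, 0]
NEG     → [0, -8, 0]
SWAP    → [0, 0, -8]
SWAP    → [0, -8, 0]
PUSH 1  → [0, -8, 0, 1]
SWAP    → [0, -8, 1, 0]
NEG     → [0, -8, 1, 0]

[0, -8, 1, 0]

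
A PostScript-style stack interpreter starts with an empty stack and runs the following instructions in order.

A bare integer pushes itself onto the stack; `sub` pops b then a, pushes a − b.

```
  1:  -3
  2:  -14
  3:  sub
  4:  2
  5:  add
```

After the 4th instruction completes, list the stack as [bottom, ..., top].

[11, 2]

-3  -> -3
-14 -> -3 -14
sub -> 11
2   -> 11 2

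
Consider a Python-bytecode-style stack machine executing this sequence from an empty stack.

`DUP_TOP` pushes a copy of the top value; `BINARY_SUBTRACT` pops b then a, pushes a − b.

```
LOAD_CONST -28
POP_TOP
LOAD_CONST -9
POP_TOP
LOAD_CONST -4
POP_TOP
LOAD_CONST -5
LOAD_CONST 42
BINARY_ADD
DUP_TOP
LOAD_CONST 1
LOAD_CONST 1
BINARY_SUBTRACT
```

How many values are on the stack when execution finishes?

3

LOAD_CONST -28  → [-28]
POP_TOP         → []
LOAD_CONST -9   → [-9]
POP_TOP         → []
LOAD_CONST -4   → [-4]
POP_TOP         → []
LOAD_CONST -5   → [-5]
LOAD_CONST 42   → [-5, 42]
BINARY_ADD      → [37]
DUP_TOP         → [37, 37]
LOAD_CONST 1    → [37, 37, 1]
LOAD_CONST 1    → [37, 37, 1, 1]
BINARY_SUBTRACT → [37, 37, 0]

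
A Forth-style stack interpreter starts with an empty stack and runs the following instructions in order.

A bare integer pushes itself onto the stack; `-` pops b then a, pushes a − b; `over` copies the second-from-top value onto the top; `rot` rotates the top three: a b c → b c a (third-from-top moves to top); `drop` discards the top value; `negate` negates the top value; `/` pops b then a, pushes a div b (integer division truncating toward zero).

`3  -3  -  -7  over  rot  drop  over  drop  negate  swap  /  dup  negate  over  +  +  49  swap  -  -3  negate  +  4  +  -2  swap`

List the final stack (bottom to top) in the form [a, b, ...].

[-2, 56]

3      → [3]
-3     → [3, -3]
-      → [6]
-7     → [6, -7]
over   → [6, -7, 6]
rot    → [-7, 6, 6]
drop   → [-7, 6]
over   → [-7, 6, -7]
drop   → [-7, 6]
negate → [-7, -6]
swap   → [-6, -7]
/      → [0]
dup    → [0, 0]
negate → [0, 0]
over   → [0, 0, 0]
+      → [0, 0]
+      → [0]
49     → [0, 49]
swap   → [49, 0]
-      → [49]
-3     → [49, -3]
negate → [49, 3]
+      → [52]
4      → [52, 4]
+      → [56]
-2     → [56, -2]
swap   → [-2, 56]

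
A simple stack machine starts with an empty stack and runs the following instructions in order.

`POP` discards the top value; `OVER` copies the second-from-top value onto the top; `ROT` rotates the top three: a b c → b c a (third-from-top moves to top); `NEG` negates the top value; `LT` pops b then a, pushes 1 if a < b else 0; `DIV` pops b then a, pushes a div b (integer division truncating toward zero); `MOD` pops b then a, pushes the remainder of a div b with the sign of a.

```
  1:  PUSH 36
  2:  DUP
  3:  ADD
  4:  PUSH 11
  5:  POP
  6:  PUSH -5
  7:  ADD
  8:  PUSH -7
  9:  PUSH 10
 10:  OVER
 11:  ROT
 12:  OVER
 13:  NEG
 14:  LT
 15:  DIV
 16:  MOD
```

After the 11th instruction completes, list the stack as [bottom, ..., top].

[67, 10, -7, -7]

PUSH 36 -> 36
DUP     -> 36 36
ADD     -> 72
PUSH 11 -> 72 11
POP     -> 72
PUSH -5 -> 72 -5
ADD     -> 67
PUSH -7 -> 67 -7
PUSH 10 -> 67 -7 10
OVER    -> 67 -7 10 -7
ROT     -> 67 10 -7 -7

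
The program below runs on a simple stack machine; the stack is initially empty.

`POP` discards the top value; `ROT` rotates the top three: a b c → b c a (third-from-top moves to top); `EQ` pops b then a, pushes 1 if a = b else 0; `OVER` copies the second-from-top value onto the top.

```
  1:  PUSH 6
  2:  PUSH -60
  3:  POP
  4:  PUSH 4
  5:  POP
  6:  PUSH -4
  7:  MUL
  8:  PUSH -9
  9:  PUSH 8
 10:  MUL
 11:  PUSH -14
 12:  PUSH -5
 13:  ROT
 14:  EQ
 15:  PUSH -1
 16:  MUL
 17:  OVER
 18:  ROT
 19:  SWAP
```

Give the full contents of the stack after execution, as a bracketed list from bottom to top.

[-24, 0, -14, -14]

PUSH 6    [6]
PUSH -60  [6, -60]
POP       [6]
PUSH 4    [6, 4]
POP       [6]
PUSH -4   [6, -4]
MUL       [-24]
PUSH -9   [-24, -9]
PUSH 8    [-24, -9, 8]
MUL       [-24, -72]
PUSH -14  [-24, -72, -14]
PUSH -5   [-24, -72, -14, -5]
ROT       [-24, -14, -5, -72]
EQ        [-24, -14, 0]
PUSH -1   [-24, -14, 0, -1]
MUL       [-24, -14, 0]
OVER      [-24, -14, 0, -14]
ROT       [-24, 0, -14, -14]
SWAP      [-24, 0, -14, -14]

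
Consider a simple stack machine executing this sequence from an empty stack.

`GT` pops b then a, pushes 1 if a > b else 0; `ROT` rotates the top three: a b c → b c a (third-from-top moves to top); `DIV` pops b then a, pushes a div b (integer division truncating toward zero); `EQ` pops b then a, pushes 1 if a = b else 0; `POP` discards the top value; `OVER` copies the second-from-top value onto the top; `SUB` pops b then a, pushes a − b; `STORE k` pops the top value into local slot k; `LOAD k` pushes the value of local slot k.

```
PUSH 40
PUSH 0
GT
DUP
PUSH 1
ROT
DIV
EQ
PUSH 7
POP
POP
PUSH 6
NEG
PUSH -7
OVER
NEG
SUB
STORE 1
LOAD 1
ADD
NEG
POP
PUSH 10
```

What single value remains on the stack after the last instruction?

10

PUSH 40 : [40]
PUSH 0  : [40, 0]
GT      : [1]
DUP     : [1, 1]
PUSH 1  : [1, 1, 1]
ROT     : [1, 1, 1]
DIV     : [1, 1]
EQ      : [1]
PUSH 7  : [1, 7]
POP     : [1]
POP     : []
PUSH 6  : [6]
NEG     : [-6]
PUSH -7 : [-6, -7]
OVER    : [-6, -7, -6]
NEG     : [-6, -7, 6]
SUB     : [-6, -13]
STORE 1 : [-6]
LOAD 1  : [-6, -13]
ADD     : [-19]
NEG     : [19]
POP     : []
PUSH 10 : [10]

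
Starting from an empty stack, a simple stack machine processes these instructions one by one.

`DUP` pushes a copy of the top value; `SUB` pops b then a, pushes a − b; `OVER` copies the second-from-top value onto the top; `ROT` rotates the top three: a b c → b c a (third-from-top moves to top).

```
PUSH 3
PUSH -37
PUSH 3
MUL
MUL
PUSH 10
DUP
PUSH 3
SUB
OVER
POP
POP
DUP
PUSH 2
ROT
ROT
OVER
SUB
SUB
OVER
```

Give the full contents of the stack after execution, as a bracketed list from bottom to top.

[-333, 2, 10, 2]

PUSH 3   -> [3]
PUSH -37 -> [3, -37]
PUSH 3   -> [3, -37, 3]
MUL      -> [3, -111]
MUL      -> [-333]
PUSH 10  -> [-333, 10]
DUP      -> [-333, 10, 10]
PUSH 3   -> [-333, 10, 10, 3]
SUB      -> [-333, 10, 7]
OVER     -> [-333, 10, 7, 10]
POP      -> [-333, 10, 7]
POP      -> [-333, 10]
DUP      -> [-333, 10, 10]
PUSH 2   -> [-333, 10, 10, 2]
ROT      -> [-333, 10, 2, 10]
ROT      -> [-333, 2, 10, 10]
OVER     -> [-333, 2, 10, 10, 10]
SUB      -> [-333, 2, 10, 0]
SUB      -> [-333, 2, 10]
OVER     -> [-333, 2, 10, 2]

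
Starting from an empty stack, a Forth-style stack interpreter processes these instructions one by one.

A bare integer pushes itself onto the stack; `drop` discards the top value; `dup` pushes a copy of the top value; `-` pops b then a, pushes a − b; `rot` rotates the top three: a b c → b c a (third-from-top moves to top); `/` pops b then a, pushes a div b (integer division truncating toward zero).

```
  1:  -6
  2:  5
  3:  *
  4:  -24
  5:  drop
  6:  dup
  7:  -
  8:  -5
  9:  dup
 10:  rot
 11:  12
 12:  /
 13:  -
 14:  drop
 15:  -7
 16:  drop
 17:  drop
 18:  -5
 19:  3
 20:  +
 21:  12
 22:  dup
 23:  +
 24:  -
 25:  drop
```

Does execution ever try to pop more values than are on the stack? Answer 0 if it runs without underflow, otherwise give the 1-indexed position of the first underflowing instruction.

-6   -> -6
5    -> -6 5
*    -> -30
-24  -> -30 -24
drop -> -30
dup  -> -30 -30
-    -> 0
-5   -> 0 -5
dup  -> 0 -5 -5
rot  -> -5 -5 0
12   -> -5 -5 0 12
/    -> -5 -5 0
-    -> -5 -5
drop -> -5
-7   -> -5 -7
drop -> -5
drop -> (empty)
-5   -> -5
3    -> -5 3
+    -> -2
12   -> -2 12
dup  -> -2 12 12
+    -> -2 24
-    -> -26
drop -> (empty)

0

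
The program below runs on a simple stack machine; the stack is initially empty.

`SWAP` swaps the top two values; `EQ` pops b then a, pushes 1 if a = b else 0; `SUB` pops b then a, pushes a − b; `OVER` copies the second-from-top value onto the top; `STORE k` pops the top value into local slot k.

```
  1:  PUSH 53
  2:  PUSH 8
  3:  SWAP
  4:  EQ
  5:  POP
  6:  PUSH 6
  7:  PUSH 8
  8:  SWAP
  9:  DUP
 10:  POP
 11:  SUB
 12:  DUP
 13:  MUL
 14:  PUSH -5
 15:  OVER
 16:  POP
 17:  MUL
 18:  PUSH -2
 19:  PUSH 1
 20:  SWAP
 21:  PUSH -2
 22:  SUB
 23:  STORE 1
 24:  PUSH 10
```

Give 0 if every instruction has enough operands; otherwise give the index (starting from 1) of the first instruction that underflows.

PUSH 53  53
PUSH 8   53 8
SWAP     8 53
EQ       0
POP      (empty)
PUSH 6   6
PUSH 8   6 8
SWAP     8 6
DUP      8 6 6
POP      8 6
SUB      2
DUP      2 2
MUL      4
PUSH -5  4 -5
OVER     4 -5 4
POP      4 -5
MUL      -20
PUSH -2  -20 -2
PUSH 1   -20 -2 1
SWAP     -20 1 -2
PUSH -2  -20 1 -2 -2
SUB      -20 1 0
STORE 1  -20 1
PUSH 10  -20 1 10

0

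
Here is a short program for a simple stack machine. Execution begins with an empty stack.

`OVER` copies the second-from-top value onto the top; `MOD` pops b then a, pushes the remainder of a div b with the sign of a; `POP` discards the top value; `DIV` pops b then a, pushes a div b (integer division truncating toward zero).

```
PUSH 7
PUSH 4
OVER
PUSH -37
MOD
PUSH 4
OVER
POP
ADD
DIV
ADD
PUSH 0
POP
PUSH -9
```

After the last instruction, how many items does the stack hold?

PUSH 7    [7]
PUSH 4    [7, 4]
OVER      [7, 4, 7]
PUSH -37  [7, 4, 7, -37]
MOD       [7, 4, 7]
PUSH 4    [7, 4, 7, 4]
OVER      [7, 4, 7, 4, 7]
POP       [7, 4, 7, 4]
ADD       [7, 4, 11]
DIV       [7, 0]
ADD       [7]
PUSH 0    [7, 0]
POP       [7]
PUSH -9   [7, -9]

2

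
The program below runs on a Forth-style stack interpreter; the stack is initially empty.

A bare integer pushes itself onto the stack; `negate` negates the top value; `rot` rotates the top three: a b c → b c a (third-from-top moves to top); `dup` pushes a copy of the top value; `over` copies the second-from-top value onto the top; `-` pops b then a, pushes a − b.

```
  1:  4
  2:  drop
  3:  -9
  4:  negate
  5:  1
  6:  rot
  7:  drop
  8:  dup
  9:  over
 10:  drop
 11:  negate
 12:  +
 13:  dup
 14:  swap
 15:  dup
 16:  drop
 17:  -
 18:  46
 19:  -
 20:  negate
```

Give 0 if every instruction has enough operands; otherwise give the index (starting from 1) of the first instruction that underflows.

6

4      : 4
drop   : (empty)
-9     : -9
negate : 9
1      : 9 1
rot  — needs 3 operands, stack has 2 → underflow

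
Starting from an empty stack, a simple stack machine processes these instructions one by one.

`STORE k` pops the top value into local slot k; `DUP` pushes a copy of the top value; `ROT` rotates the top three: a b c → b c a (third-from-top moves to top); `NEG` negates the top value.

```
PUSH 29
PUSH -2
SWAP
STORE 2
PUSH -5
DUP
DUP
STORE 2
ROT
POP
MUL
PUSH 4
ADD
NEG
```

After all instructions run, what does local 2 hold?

-5

PUSH 29 -> 29
PUSH -2 -> 29 -2
SWAP    -> -2 29
STORE 2 -> -2
PUSH -5 -> -2 -5
DUP     -> -2 -5 -5
DUP     -> -2 -5 -5 -5
STORE 2 -> -2 -5 -5
ROT     -> -5 -5 -2
POP     -> -5 -5
MUL     -> 25
PUSH 4  -> 25 4
ADD     -> 29
NEG     -> -29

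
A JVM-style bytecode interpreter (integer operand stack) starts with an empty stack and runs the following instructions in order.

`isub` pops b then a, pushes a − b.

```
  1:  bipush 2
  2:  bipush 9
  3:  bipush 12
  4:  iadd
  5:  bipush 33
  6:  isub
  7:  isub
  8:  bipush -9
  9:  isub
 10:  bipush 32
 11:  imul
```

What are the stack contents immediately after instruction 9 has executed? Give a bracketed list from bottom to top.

bipush 2  -> [2]
bipush 9  -> [2, 9]
bipush 12 -> [2, 9, 12]
iadd      -> [2, 21]
bipush 33 -> [2, 21, 33]
isub      -> [2, -12]
isub      -> [14]
bipush -9 -> [14, -9]
isub      -> [23]

[23]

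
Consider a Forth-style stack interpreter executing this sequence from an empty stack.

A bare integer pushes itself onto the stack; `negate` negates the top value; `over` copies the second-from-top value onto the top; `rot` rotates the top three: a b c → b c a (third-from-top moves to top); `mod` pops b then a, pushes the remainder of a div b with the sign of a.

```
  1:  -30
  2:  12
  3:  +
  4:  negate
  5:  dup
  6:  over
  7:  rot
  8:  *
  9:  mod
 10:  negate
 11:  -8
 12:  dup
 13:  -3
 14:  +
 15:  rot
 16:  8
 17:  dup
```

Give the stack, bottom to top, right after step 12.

[-18, -8, -8]

-30    → -30
12     → -30 12
+      → -18
negate → 18
dup    → 18 18
over   → 18 18 18
rot    → 18 18 18
*      → 18 324
mod    → 18
negate → -18
-8     → -18 -8
dup    → -18 -8 -8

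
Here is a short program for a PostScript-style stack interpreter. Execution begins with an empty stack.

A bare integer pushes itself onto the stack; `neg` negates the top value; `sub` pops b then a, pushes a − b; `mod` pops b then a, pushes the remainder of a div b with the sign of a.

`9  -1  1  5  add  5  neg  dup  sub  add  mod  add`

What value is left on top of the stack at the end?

9   -> [9]
-1  -> [9, -1]
1   -> [9, -1, 1]
5   -> [9, -1, 1, 5]
add -> [9, -1, 6]
5   -> [9, -1, 6, 5]
neg -> [9, -1, 6, -5]
dup -> [9, -1, 6, -5, -5]
sub -> [9, -1, 6, 0]
add -> [9, -1, 6]
mod -> [9, -1]
add -> [8]

8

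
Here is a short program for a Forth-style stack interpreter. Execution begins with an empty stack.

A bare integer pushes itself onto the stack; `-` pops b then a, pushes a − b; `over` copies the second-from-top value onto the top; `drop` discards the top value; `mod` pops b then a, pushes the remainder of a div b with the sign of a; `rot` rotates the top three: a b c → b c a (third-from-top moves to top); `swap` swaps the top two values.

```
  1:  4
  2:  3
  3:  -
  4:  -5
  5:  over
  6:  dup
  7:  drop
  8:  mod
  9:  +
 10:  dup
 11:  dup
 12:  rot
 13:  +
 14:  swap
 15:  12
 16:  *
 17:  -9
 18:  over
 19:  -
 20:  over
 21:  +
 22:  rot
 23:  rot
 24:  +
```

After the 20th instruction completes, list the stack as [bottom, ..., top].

[2, 12, -21, 12]

4    → [4]
3    → [4, 3]
-    → [1]
-5   → [1, -5]
over → [1, -5, 1]
dup  → [1, -5, 1, 1]
drop → [1, -5, 1]
mod  → [1, 0]
+    → [1]
dup  → [1, 1]
dup  → [1, 1, 1]
rot  → [1, 1, 1]
+    → [1, 2]
swap → [2, 1]
12   → [2, 1, 12]
*    → [2, 12]
-9   → [2, 12, -9]
over → [2, 12, -9, 12]
-    → [2, 12, -21]
over → [2, 12, -21, 12]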